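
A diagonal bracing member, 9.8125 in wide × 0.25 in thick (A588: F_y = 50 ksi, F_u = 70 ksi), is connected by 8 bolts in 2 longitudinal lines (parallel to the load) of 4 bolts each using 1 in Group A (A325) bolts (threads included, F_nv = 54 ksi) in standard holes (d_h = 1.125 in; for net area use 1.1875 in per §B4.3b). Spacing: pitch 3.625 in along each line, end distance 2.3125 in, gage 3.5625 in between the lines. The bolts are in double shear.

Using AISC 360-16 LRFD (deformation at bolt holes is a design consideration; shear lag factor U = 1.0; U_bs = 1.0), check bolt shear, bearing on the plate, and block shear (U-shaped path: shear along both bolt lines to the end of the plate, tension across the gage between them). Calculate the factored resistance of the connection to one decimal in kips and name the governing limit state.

Bolt shear: A_b = π(1)²/4 = 0.7854 in². φR_n = 0.75 × 54 × 0.7854 × 8 × 2 = 508.9 kips.
Bearing (0.25 in plate, F_u = 70 ksi): end bolts L_c = 2.3125 − 1.125/2 = 1.75, R_n = min(1.2×1.75×0.25×70, 2.4×1×0.25×70) = 36.75 kips/bolt; interior L_c = 3.625 − 1.125 = 2.5, R_n = 42 kips/bolt. φR_n = 0.75 × (2×36.75 + 6×42) = 244.1 kips.
Block shear: shear path 2×[2.3125+3×3.625] = 2×13.1875 in, A_gv = 6.5938, A_nv = 2×(13.1875 − 3.5×1.1875)×0.25 = 4.5156 in²; tension across gage: (3.5625 − 1×1.1875)×0.25 = 0.59375 in². R_n = min(0.6×70×4.5156, 0.6×50×6.5938) + 1.0×70×0.59375 = min(189.66, 197.81) + 41.563 = 231.22 kips. φR_n = 0.75 × 231.22 = 173.4 kips.
Governing: min(508.9, 244.1, 173.4) = 173.4 kips → block shear.

173.4 kips (block shear governs)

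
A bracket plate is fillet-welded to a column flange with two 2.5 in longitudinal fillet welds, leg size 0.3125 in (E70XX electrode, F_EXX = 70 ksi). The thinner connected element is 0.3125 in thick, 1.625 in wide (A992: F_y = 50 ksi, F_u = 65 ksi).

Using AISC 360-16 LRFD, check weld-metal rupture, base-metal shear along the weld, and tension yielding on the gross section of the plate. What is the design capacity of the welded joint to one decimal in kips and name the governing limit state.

Weld metal: throat = 0.707×0.3125 = 0.22094 in, L = 2×2.5 = 5 in. φR_n = 0.75 × 0.6 × 70 × 0.22094 × 5 = 34.8 kips.
Base metal shear (0.3125 in plate): yield φR_n = 1.0×0.6×50×0.3125×5 = 46.9 kips; rupture φR_n = 0.75×0.6×65×0.3125×5 = 45.7 kips; take 45.7 kips (rupture).
Tension yield (gross): A_g = 1.625×0.3125 = 0.50781 in². φR_n = 0.90 × 50 × 0.50781 = 22.9 kips.
Governing: min(34.8, 45.7, 22.9) = 22.9 kips → gross-section yield.

22.9 kips (gross-section yield governs)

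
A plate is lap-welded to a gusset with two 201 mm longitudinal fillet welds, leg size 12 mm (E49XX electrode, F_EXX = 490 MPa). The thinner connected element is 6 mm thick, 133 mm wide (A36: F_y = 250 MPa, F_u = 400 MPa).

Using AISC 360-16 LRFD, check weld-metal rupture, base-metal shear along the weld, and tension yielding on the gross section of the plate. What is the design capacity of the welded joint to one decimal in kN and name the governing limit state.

Weld metal: throat = 0.707×12 = 8.484 mm, L = 2×201 = 402 mm. φR_n = 0.75 × 0.6 × 490 × 8.484 × 402 = 752.0 kN.
Base metal shear (6 mm plate): yield φR_n = 1.0×0.6×250×6×402 = 361.8 kN; rupture φR_n = 0.75×0.6×400×6×402 = 434.2 kN; take 361.8 kN (yield).
Tension yield (gross): A_g = 133×6 = 798 mm². φR_n = 0.90 × 250 × 798 = 179.6 kN.
Governing: min(752.0, 361.8, 179.6) = 179.6 kN → gross-section yield.

179.6 kN (gross-section yield governs)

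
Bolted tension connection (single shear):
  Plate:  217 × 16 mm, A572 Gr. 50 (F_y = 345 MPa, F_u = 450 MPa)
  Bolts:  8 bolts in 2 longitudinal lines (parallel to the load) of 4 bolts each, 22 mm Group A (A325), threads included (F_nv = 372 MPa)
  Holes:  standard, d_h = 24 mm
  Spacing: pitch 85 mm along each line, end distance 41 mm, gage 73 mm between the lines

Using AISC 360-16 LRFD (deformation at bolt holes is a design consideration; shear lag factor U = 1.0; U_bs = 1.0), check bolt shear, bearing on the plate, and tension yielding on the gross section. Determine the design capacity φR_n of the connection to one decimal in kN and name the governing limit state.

848.5 kN (bolt shear governs)

Bolt shear: A_b = π(22)²/4 = 380.13 mm². φR_n = 0.75 × 372 × 380.13 × 8 × 1 = 848.5 kN.
Bearing (16 mm plate, F_u = 450 MPa): end bolts L_c = 41 − 24/2 = 29, R_n = min(1.2×29×16×450, 2.4×22×16×450) = 250.56 kN/bolt; interior L_c = 85 − 24 = 61, R_n = 380.16 kN/bolt. φR_n = 0.75 × (2×250.56 + 6×380.16) = 2086.6 kN.
Tension yield (gross): A_g = 217×16 = 3472 mm². φR_n = 0.90 × 345 × 3472 = 1078.1 kN.
Governing: min(848.5, 2086.6, 1078.1) = 848.5 kN → bolt shear.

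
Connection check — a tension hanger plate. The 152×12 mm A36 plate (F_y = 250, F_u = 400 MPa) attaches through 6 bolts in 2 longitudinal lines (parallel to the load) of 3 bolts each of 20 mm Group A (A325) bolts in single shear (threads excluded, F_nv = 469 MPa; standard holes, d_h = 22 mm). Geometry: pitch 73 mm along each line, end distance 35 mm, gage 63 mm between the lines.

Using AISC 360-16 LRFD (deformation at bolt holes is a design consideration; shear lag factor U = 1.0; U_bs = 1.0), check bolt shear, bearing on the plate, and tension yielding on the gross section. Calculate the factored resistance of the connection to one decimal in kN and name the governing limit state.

Bolt shear: A_b = π(20)²/4 = 314.16 mm². φR_n = 0.75 × 469 × 314.16 × 6 × 1 = 663.0 kN.
Bearing (12 mm plate, F_u = 400 MPa): end bolts L_c = 35 − 22/2 = 24, R_n = min(1.2×24×12×400, 2.4×20×12×400) = 138.24 kN/bolt; interior L_c = 73 − 22 = 51, R_n = 230.4 kN/bolt. φR_n = 0.75 × (2×138.24 + 4×230.4) = 898.6 kN.
Tension yield (gross): A_g = 152×12 = 1824 mm². φR_n = 0.90 × 250 × 1824 = 410.4 kN.
Governing: min(663.0, 898.6, 410.4) = 410.4 kN → gross-section yield.

410.4 kN (gross-section yield governs)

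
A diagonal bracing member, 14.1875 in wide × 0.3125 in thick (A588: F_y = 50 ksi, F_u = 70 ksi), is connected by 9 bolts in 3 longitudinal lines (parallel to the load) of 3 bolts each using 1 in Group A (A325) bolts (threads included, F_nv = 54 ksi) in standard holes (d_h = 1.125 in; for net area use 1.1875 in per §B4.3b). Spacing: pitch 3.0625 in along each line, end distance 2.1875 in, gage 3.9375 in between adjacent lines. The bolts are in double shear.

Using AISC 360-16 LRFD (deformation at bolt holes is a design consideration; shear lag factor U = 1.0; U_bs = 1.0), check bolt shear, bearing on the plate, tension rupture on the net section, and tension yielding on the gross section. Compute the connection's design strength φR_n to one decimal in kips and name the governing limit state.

Bolt shear: A_b = π(1)²/4 = 0.7854 in². φR_n = 0.75 × 54 × 0.7854 × 9 × 2 = 572.6 kips.
Bearing (0.3125 in plate, F_u = 70 ksi): end bolts L_c = 2.1875 − 1.125/2 = 1.625, R_n = min(1.2×1.625×0.3125×70, 2.4×1×0.3125×70) = 42.656 kips/bolt; interior L_c = 3.0625 − 1.125 = 1.9375, R_n = 50.859 kips/bolt. φR_n = 0.75 × (3×42.656 + 6×50.859) = 324.8 kips.
Tension rupture (net): A_n = (14.1875 − 3×1.1875)×0.3125 = 3.3203 in² (U = 1.0, A_e = A_n). φR_n = 0.75 × 70 × 3.3203 = 174.3 kips.
Tension yield (gross): A_g = 14.1875×0.3125 = 4.4336 in². φR_n = 0.90 × 50 × 4.4336 = 199.5 kips.
Governing: min(572.6, 324.8, 174.3, 199.5) = 174.3 kips → net-section rupture.

174.3 kips (net-section rupture governs)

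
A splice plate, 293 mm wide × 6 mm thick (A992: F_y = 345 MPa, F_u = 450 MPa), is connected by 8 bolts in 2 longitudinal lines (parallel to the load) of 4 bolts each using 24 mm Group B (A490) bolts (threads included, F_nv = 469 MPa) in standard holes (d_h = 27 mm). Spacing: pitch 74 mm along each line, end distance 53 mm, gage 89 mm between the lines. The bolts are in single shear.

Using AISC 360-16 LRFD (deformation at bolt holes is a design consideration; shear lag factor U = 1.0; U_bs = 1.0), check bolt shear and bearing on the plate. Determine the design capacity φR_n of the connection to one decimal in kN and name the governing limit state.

Bolt shear: A_b = π(24)²/4 = 452.39 mm². φR_n = 0.75 × 469 × 452.39 × 8 × 1 = 1273.0 kN.
Bearing (6 mm plate, F_u = 450 MPa): end bolts L_c = 53 − 27/2 = 39.5, R_n = min(1.2×39.5×6×450, 2.4×24×6×450) = 127.98 kN/bolt; interior L_c = 74 − 27 = 47, R_n = 152.28 kN/bolt. φR_n = 0.75 × (2×127.98 + 6×152.28) = 877.2 kN.
Governing: min(1273.0, 877.2) = 877.2 kN → bearing.

877.2 kN (bearing governs)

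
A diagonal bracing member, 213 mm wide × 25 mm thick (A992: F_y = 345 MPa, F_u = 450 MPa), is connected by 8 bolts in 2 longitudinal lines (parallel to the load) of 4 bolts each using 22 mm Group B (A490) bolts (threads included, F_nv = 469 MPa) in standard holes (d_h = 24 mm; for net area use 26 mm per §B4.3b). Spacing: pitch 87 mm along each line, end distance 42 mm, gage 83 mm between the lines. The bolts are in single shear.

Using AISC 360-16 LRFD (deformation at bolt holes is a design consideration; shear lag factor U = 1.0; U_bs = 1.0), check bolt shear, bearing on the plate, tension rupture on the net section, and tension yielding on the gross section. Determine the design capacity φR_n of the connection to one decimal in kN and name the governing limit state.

1069.7 kN (bolt shear governs)

Bolt shear: A_b = π(22)²/4 = 380.13 mm². φR_n = 0.75 × 469 × 380.13 × 8 × 1 = 1069.7 kN.
Bearing (25 mm plate, F_u = 450 MPa): end bolts L_c = 42 − 24/2 = 30, R_n = min(1.2×30×25×450, 2.4×22×25×450) = 405 kN/bolt; interior L_c = 87 − 24 = 63, R_n = 594 kN/bolt. φR_n = 0.75 × (2×405 + 6×594) = 3280.5 kN.
Tension rupture (net): A_n = (213 − 2×26)×25 = 4025 mm² (U = 1.0, A_e = A_n). φR_n = 0.75 × 450 × 4025 = 1358.4 kN.
Tension yield (gross): A_g = 213×25 = 5325 mm². φR_n = 0.90 × 345 × 5325 = 1653.4 kN.
Governing: min(1069.7, 3280.5, 1358.4, 1653.4) = 1069.7 kN → bolt shear.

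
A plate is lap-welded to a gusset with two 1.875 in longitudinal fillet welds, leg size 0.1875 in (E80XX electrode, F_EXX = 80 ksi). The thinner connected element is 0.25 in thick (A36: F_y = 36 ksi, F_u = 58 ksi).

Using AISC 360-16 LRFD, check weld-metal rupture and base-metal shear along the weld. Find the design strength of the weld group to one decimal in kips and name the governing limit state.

17.9 kips (weld metal governs)

Weld metal: throat = 0.707×0.1875 = 0.13256 in, L = 2×1.875 = 3.75 in. φR_n = 0.75 × 0.6 × 80 × 0.13256 × 3.75 = 17.9 kips.
Base metal shear (0.25 in plate): yield φR_n = 1.0×0.6×36×0.25×3.75 = 20.3 kips; rupture φR_n = 0.75×0.6×58×0.25×3.75 = 24.5 kips; take 20.3 kips (yield).
Governing: min(17.9, 20.3) = 17.9 kips → weld metal.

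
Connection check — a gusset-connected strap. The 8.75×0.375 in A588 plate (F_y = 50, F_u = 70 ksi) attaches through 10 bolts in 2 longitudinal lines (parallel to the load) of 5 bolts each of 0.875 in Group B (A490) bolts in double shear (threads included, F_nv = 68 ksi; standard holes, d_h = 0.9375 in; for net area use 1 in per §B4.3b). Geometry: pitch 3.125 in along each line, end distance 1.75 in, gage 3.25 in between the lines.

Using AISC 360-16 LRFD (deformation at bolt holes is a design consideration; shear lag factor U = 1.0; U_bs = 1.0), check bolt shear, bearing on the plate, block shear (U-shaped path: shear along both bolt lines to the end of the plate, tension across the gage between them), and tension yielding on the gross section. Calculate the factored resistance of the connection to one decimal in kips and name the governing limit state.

Bolt shear: A_b = π(0.875)²/4 = 0.60132 in². φR_n = 0.75 × 68 × 0.60132 × 10 × 2 = 613.3 kips.
Bearing (0.375 in plate, F_u = 70 ksi): end bolts L_c = 1.75 − 0.9375/2 = 1.28125, R_n = min(1.2×1.28125×0.375×70, 2.4×0.875×0.375×70) = 40.359 kips/bolt; interior L_c = 3.125 − 0.9375 = 2.1875, R_n = 55.125 kips/bolt. φR_n = 0.75 × (2×40.359 + 8×55.125) = 391.3 kips.
Block shear: shear path 2×[1.75+4×3.125] = 2×14.25 in, A_gv = 10.688, A_nv = 2×(14.25 − 4.5×1)×0.375 = 7.3125 in²; tension across gage: (3.25 − 1×1)×0.375 = 0.84375 in². R_n = min(0.6×70×7.3125, 0.6×50×10.688) + 1.0×70×0.84375 = min(307.13, 320.64) + 59.063 = 366.19 kips. φR_n = 0.75 × 366.19 = 274.6 kips.
Tension yield (gross): A_g = 8.75×0.375 = 3.2813 in². φR_n = 0.90 × 50 × 3.2813 = 147.7 kips.
Governing: min(613.3, 391.3, 274.6, 147.7) = 147.7 kips → gross-section yield.

147.7 kips (gross-section yield governs)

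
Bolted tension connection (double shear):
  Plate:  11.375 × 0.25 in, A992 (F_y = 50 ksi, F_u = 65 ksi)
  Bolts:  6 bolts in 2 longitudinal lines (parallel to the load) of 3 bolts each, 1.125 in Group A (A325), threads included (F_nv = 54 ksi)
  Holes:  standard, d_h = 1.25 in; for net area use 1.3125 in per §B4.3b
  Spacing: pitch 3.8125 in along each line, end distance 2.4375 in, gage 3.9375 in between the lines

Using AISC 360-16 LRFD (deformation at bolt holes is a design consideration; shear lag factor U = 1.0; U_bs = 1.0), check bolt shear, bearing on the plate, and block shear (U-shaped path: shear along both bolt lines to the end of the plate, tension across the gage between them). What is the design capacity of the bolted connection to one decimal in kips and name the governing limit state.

131.2 kips (block shear governs)

Bolt shear: A_b = π(1.125)²/4 = 0.99402 in². φR_n = 0.75 × 54 × 0.99402 × 6 × 2 = 483.1 kips.
Bearing (0.25 in plate, F_u = 65 ksi): end bolts L_c = 2.4375 − 1.25/2 = 1.8125, R_n = min(1.2×1.8125×0.25×65, 2.4×1.125×0.25×65) = 35.344 kips/bolt; interior L_c = 3.8125 − 1.25 = 2.5625, R_n = 43.875 kips/bolt. φR_n = 0.75 × (2×35.344 + 4×43.875) = 184.6 kips.
Block shear: shear path 2×[2.4375+2×3.8125] = 2×10.0625 in, A_gv = 5.0313, A_nv = 2×(10.0625 − 2.5×1.3125)×0.25 = 3.3906 in²; tension across gage: (3.9375 − 1×1.3125)×0.25 = 0.65625 in². R_n = min(0.6×65×3.3906, 0.6×50×5.0313) + 1.0×65×0.65625 = min(132.23, 150.94) + 42.656 = 174.89 kips. φR_n = 0.75 × 174.89 = 131.2 kips.
Governing: min(483.1, 184.6, 131.2) = 131.2 kips → block shear.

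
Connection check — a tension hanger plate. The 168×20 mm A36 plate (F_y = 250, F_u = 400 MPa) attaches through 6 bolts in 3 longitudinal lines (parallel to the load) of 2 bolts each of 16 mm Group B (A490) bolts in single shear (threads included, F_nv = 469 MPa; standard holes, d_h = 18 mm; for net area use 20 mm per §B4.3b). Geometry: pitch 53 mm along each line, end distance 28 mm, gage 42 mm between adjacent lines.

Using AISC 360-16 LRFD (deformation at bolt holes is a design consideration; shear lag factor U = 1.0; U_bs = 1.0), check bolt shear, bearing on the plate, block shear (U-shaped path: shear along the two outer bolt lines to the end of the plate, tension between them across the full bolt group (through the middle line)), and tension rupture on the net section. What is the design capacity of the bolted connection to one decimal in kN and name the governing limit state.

424.3 kN (bolt shear governs)

Bolt shear: A_b = π(16)²/4 = 201.06 mm². φR_n = 0.75 × 469 × 201.06 × 6 × 1 = 424.3 kN.
Bearing (20 mm plate, F_u = 400 MPa): end bolts L_c = 28 − 18/2 = 19, R_n = min(1.2×19×20×400, 2.4×16×20×400) = 182.4 kN/bolt; interior L_c = 53 − 18 = 35, R_n = 307.2 kN/bolt. φR_n = 0.75 × (3×182.4 + 3×307.2) = 1101.6 kN.
Block shear: shear path 2×[28+1×53] = 2×81 mm, A_gv = 3240, A_nv = 2×(81 − 1.5×20)×20 = 2040 mm²; tension across gage: (84 − 2×20)×20 = 880 mm². R_n = min(0.6×400×2040, 0.6×250×3240) + 1.0×400×880 = min(489.6, 486) + 352 = 838 kN. φR_n = 0.75 × 838 = 628.5 kN.
Tension rupture (net): A_n = (168 − 3×20)×20 = 2160 mm² (U = 1.0, A_e = A_n). φR_n = 0.75 × 400 × 2160 = 648.0 kN.
Governing: min(424.3, 1101.6, 628.5, 648.0) = 424.3 kN → bolt shear.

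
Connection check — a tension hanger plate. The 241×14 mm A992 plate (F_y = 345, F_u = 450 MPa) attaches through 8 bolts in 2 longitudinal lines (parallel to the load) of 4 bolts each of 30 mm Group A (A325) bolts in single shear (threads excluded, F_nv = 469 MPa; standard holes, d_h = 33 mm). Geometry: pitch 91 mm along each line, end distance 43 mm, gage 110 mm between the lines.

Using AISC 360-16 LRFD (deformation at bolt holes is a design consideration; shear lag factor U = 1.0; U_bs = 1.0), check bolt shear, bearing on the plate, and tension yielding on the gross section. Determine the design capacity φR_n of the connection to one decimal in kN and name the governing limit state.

1047.6 kN (gross-section yield governs)

Bolt shear: A_b = π(30)²/4 = 706.86 mm². φR_n = 0.75 × 469 × 706.86 × 8 × 1 = 1989.1 kN.
Bearing (14 mm plate, F_u = 450 MPa): end bolts L_c = 43 − 33/2 = 26.5, R_n = min(1.2×26.5×14×450, 2.4×30×14×450) = 200.34 kN/bolt; interior L_c = 91 − 33 = 58, R_n = 438.48 kN/bolt. φR_n = 0.75 × (2×200.34 + 6×438.48) = 2273.7 kN.
Tension yield (gross): A_g = 241×14 = 3374 mm². φR_n = 0.90 × 345 × 3374 = 1047.6 kN.
Governing: min(1989.1, 2273.7, 1047.6) = 1047.6 kN → gross-section yield.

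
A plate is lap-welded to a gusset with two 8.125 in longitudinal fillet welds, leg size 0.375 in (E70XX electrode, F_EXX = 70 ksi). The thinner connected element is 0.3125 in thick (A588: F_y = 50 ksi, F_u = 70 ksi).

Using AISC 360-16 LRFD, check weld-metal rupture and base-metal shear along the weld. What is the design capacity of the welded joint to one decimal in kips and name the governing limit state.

Weld metal: throat = 0.707×0.375 = 0.26513 in, L = 2×8.125 = 16.25 in. φR_n = 0.75 × 0.6 × 70 × 0.26513 × 16.25 = 135.7 kips.
Base metal shear (0.3125 in plate): yield φR_n = 1.0×0.6×50×0.3125×16.25 = 152.3 kips; rupture φR_n = 0.75×0.6×70×0.3125×16.25 = 160.0 kips; take 152.3 kips (yield).
Governing: min(135.7, 152.3) = 135.7 kips → weld metal.

135.7 kips (weld metal governs)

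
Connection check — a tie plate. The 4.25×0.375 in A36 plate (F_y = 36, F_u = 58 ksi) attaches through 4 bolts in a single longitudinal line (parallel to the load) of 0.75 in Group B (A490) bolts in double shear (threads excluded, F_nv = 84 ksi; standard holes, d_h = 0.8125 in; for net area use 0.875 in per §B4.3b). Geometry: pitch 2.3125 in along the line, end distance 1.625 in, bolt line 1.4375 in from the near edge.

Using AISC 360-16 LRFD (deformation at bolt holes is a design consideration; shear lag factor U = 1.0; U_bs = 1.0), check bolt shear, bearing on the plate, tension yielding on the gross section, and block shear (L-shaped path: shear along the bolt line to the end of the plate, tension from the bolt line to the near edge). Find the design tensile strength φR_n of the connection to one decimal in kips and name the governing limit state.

Bolt shear: A_b = π(0.75)²/4 = 0.44179 in². φR_n = 0.75 × 84 × 0.44179 × 4 × 2 = 222.7 kips.
Bearing (0.375 in plate, F_u = 58 ksi): end bolts L_c = 1.625 − 0.8125/2 = 1.21875, R_n = min(1.2×1.21875×0.375×58, 2.4×0.75×0.375×58) = 31.809 kips/bolt; interior L_c = 2.3125 − 0.8125 = 1.5, R_n = 39.15 kips/bolt. φR_n = 0.75 × (1×31.809 + 3×39.15) = 111.9 kips.
Tension yield (gross): A_g = 4.25×0.375 = 1.5938 in². φR_n = 0.90 × 36 × 1.5938 = 51.6 kips.
Block shear: shear path 1×[1.625+3×2.3125] = 1×8.5625 in, A_gv = 3.2109, A_nv = 1×(8.5625 − 3.5×0.875)×0.375 = 2.0625 in²; tension to near edge: (1.4375 − 0.5×0.875)×0.375 = 0.375 in². R_n = min(0.6×58×2.0625, 0.6×36×3.2109) + 1.0×58×0.375 = min(71.775, 69.355) + 21.75 = 91.105 kips. φR_n = 0.75 × 91.105 = 68.3 kips.
Governing: min(222.7, 111.9, 51.6, 68.3) = 51.6 kips → gross-section yield.

51.6 kips (gross-section yield governs)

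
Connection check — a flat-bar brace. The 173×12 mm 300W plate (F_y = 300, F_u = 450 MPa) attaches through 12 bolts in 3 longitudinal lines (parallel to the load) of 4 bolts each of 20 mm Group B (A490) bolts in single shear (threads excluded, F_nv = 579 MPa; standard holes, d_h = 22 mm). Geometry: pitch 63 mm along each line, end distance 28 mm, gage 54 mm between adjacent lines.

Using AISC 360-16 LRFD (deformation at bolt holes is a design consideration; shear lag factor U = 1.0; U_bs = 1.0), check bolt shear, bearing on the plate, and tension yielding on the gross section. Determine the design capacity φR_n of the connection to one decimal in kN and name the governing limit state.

560.5 kN (gross-section yield governs)

Bolt shear: A_b = π(20)²/4 = 314.16 mm². φR_n = 0.75 × 579 × 314.16 × 12 × 1 = 1637.1 kN.
Bearing (12 mm plate, F_u = 450 MPa): end bolts L_c = 28 − 22/2 = 17, R_n = min(1.2×17×12×450, 2.4×20×12×450) = 110.16 kN/bolt; interior L_c = 63 − 22 = 41, R_n = 259.2 kN/bolt. φR_n = 0.75 × (3×110.16 + 9×259.2) = 1997.5 kN.
Tension yield (gross): A_g = 173×12 = 2076 mm². φR_n = 0.90 × 300 × 2076 = 560.5 kN.
Governing: min(1637.1, 1997.5, 560.5) = 560.5 kN → gross-section yield.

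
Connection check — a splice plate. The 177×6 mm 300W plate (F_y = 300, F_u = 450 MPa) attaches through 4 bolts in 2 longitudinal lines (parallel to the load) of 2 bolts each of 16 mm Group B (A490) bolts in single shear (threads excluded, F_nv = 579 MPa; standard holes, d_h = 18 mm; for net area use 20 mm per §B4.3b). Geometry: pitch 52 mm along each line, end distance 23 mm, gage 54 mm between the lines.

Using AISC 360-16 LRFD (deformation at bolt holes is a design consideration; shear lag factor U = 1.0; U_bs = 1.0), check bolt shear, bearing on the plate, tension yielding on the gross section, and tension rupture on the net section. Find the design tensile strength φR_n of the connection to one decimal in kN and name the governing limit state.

223.6 kN (bearing governs)

Bolt shear: A_b = π(16)²/4 = 201.06 mm². φR_n = 0.75 × 579 × 201.06 × 4 × 1 = 349.2 kN.
Bearing (6 mm plate, F_u = 450 MPa): end bolts L_c = 23 − 18/2 = 14, R_n = min(1.2×14×6×450, 2.4×16×6×450) = 45.36 kN/bolt; interior L_c = 52 − 18 = 34, R_n = 103.68 kN/bolt. φR_n = 0.75 × (2×45.36 + 2×103.68) = 223.6 kN.
Tension yield (gross): A_g = 177×6 = 1062 mm². φR_n = 0.90 × 300 × 1062 = 286.7 kN.
Tension rupture (net): A_n = (177 − 2×20)×6 = 822 mm² (U = 1.0, A_e = A_n). φR_n = 0.75 × 450 × 822 = 277.4 kN.
Governing: min(349.2, 223.6, 286.7, 277.4) = 223.6 kN → bearing.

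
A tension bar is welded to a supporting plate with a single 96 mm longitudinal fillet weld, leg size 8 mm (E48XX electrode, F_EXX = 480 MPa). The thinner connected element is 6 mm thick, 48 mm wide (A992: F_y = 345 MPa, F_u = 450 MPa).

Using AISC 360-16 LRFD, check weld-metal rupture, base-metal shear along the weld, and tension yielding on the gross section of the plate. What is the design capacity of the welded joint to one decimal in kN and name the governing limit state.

Weld metal: throat = 0.707×8 = 5.656 mm, L = 96 mm. φR_n = 0.75 × 0.6 × 480 × 5.656 × 96 = 117.3 kN.
Base metal shear (6 mm plate): yield φR_n = 1.0×0.6×345×6×96 = 119.2 kN; rupture φR_n = 0.75×0.6×450×6×96 = 116.6 kN; take 116.6 kN (rupture).
Tension yield (gross): A_g = 48×6 = 288 mm². φR_n = 0.90 × 345 × 288 = 89.4 kN.
Governing: min(117.3, 116.6, 89.4) = 89.4 kN → gross-section yield.

89.4 kN (gross-section yield governs)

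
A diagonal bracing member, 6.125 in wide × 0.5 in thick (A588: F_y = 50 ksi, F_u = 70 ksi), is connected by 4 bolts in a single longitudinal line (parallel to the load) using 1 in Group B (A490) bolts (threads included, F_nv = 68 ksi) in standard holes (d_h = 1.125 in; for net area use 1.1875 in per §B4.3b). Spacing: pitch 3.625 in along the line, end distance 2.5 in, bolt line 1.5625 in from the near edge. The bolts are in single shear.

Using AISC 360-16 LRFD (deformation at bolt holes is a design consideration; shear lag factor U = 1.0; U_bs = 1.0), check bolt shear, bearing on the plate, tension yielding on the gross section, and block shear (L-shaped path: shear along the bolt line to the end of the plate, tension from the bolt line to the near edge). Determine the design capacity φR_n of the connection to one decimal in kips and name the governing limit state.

Bolt shear: A_b = π(1)²/4 = 0.7854 in². φR_n = 0.75 × 68 × 0.7854 × 4 × 1 = 160.2 kips.
Bearing (0.5 in plate, F_u = 70 ksi): end bolts L_c = 2.5 − 1.125/2 = 1.9375, R_n = min(1.2×1.9375×0.5×70, 2.4×1×0.5×70) = 81.375 kips/bolt; interior L_c = 3.625 − 1.125 = 2.5, R_n = 84 kips/bolt. φR_n = 0.75 × (1×81.375 + 3×84) = 250.0 kips.
Tension yield (gross): A_g = 6.125×0.5 = 3.0625 in². φR_n = 0.90 × 50 × 3.0625 = 137.8 kips.
Block shear: shear path 1×[2.5+3×3.625] = 1×13.375 in, A_gv = 6.6875, A_nv = 1×(13.375 − 3.5×1.1875)×0.5 = 4.6094 in²; tension to near edge: (1.5625 − 0.5×1.1875)×0.5 = 0.48438 in². R_n = min(0.6×70×4.6094, 0.6×50×6.6875) + 1.0×70×0.48438 = min(193.59, 200.63) + 33.907 = 227.5 kips. φR_n = 0.75 × 227.5 = 170.6 kips.
Governing: min(160.2, 250.0, 137.8, 170.6) = 137.8 kips → gross-section yield.

137.8 kips (gross-section yield governs)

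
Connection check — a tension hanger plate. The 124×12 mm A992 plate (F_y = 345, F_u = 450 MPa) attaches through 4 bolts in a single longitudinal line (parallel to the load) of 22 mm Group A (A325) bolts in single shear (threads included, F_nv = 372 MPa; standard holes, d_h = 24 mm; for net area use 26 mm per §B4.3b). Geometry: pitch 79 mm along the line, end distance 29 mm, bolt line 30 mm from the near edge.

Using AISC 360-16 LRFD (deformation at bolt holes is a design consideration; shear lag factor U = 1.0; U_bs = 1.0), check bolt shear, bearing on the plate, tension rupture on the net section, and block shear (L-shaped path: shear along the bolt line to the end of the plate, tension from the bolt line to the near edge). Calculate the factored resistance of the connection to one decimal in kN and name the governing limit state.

396.9 kN (net-section rupture governs)

Bolt shear: A_b = π(22)²/4 = 380.13 mm². φR_n = 0.75 × 372 × 380.13 × 4 × 1 = 424.2 kN.
Bearing (12 mm plate, F_u = 450 MPa): end bolts L_c = 29 − 24/2 = 17, R_n = min(1.2×17×12×450, 2.4×22×12×450) = 110.16 kN/bolt; interior L_c = 79 − 24 = 55, R_n = 285.12 kN/bolt. φR_n = 0.75 × (1×110.16 + 3×285.12) = 724.1 kN.
Tension rupture (net): A_n = (124 − 1×26)×12 = 1176 mm² (U = 1.0, A_e = A_n). φR_n = 0.75 × 450 × 1176 = 396.9 kN.
Block shear: shear path 1×[29+3×79] = 1×266 mm, A_gv = 3192, A_nv = 1×(266 − 3.5×26)×12 = 2100 mm²; tension to near edge: (30 − 0.5×26)×12 = 204 mm². R_n = min(0.6×450×2100, 0.6×345×3192) + 1.0×450×204 = min(567, 660.74) + 91.8 = 658.8 kN. φR_n = 0.75 × 658.8 = 494.1 kN.
Governing: min(424.2, 724.1, 396.9, 494.1) = 396.9 kN → net-section rupture.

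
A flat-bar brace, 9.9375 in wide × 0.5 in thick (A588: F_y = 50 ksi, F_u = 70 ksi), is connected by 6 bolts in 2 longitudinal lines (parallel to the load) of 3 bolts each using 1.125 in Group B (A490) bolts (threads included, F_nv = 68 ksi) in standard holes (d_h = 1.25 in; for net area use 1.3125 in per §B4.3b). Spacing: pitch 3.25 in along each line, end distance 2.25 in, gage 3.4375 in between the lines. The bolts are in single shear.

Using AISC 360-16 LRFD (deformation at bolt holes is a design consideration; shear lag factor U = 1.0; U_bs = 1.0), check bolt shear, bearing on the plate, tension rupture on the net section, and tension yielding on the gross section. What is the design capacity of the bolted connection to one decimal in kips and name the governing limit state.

Bolt shear: A_b = π(1.125)²/4 = 0.99402 in². φR_n = 0.75 × 68 × 0.99402 × 6 × 1 = 304.2 kips.
Bearing (0.5 in plate, F_u = 70 ksi): end bolts L_c = 2.25 − 1.25/2 = 1.625, R_n = min(1.2×1.625×0.5×70, 2.4×1.125×0.5×70) = 68.25 kips/bolt; interior L_c = 3.25 − 1.25 = 2, R_n = 84 kips/bolt. φR_n = 0.75 × (2×68.25 + 4×84) = 354.4 kips.
Tension rupture (net): A_n = (9.9375 − 2×1.3125)×0.5 = 3.6563 in² (U = 1.0, A_e = A_n). φR_n = 0.75 × 70 × 3.6563 = 192.0 kips.
Tension yield (gross): A_g = 9.9375×0.5 = 4.9688 in². φR_n = 0.90 × 50 × 4.9688 = 223.6 kips.
Governing: min(304.2, 354.4, 192.0, 223.6) = 192.0 kips → net-section rupture.

192.0 kips (net-section rupture governs)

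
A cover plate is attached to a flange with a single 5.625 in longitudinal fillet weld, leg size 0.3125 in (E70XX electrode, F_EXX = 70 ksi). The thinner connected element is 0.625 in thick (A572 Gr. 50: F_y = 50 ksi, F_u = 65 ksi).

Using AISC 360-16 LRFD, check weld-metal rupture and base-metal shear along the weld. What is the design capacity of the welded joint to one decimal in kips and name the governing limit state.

39.1 kips (weld metal governs)

Weld metal: throat = 0.707×0.3125 = 0.22094 in, L = 5.625 in. φR_n = 0.75 × 0.6 × 70 × 0.22094 × 5.625 = 39.1 kips.
Base metal shear (0.625 in plate): yield φR_n = 1.0×0.6×50×0.625×5.625 = 105.5 kips; rupture φR_n = 0.75×0.6×65×0.625×5.625 = 102.8 kips; take 102.8 kips (rupture).
Governing: min(39.1, 102.8) = 39.1 kips → weld metal.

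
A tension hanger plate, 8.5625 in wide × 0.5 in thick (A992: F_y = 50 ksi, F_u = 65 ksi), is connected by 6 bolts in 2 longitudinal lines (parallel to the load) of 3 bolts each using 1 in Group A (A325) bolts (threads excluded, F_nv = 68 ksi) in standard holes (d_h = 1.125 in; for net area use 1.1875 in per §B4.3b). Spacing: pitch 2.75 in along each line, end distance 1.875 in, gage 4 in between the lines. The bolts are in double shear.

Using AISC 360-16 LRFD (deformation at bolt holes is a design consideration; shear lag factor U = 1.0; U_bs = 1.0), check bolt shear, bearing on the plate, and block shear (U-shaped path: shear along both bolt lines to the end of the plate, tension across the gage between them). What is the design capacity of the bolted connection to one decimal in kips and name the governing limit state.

197.4 kips (block shear governs)

Bolt shear: A_b = π(1)²/4 = 0.7854 in². φR_n = 0.75 × 68 × 0.7854 × 6 × 2 = 480.7 kips.
Bearing (0.5 in plate, F_u = 65 ksi): end bolts L_c = 1.875 − 1.125/2 = 1.3125, R_n = min(1.2×1.3125×0.5×65, 2.4×1×0.5×65) = 51.188 kips/bolt; interior L_c = 2.75 − 1.125 = 1.625, R_n = 63.375 kips/bolt. φR_n = 0.75 × (2×51.188 + 4×63.375) = 266.9 kips.
Block shear: shear path 2×[1.875+2×2.75] = 2×7.375 in, A_gv = 7.375, A_nv = 2×(7.375 − 2.5×1.1875)×0.5 = 4.4063 in²; tension across gage: (4 − 1×1.1875)×0.5 = 1.4063 in². R_n = min(0.6×65×4.4063, 0.6×50×7.375) + 1.0×65×1.4063 = min(171.85, 221.25) + 91.41 = 263.26 kips. φR_n = 0.75 × 263.26 = 197.4 kips.
Governing: min(480.7, 266.9, 197.4) = 197.4 kips → block shear.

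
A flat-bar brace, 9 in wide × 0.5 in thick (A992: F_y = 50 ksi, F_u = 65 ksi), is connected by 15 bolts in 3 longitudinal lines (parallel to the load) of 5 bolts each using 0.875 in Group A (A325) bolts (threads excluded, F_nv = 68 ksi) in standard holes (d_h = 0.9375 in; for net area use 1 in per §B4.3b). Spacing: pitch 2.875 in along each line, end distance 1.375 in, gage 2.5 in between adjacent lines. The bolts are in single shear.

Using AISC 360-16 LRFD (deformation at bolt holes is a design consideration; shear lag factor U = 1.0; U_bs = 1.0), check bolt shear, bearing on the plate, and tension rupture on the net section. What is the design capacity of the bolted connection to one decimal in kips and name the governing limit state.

146.3 kips (net-section rupture governs)

Bolt shear: A_b = π(0.875)²/4 = 0.60132 in². φR_n = 0.75 × 68 × 0.60132 × 15 × 1 = 460.0 kips.
Bearing (0.5 in plate, F_u = 65 ksi): end bolts L_c = 1.375 − 0.9375/2 = 0.90625, R_n = min(1.2×0.90625×0.5×65, 2.4×0.875×0.5×65) = 35.344 kips/bolt; interior L_c = 2.875 − 0.9375 = 1.9375, R_n = 68.25 kips/bolt. φR_n = 0.75 × (3×35.344 + 12×68.25) = 693.8 kips.
Tension rupture (net): A_n = (9 − 3×1)×0.5 = 3 in² (U = 1.0, A_e = A_n). φR_n = 0.75 × 65 × 3 = 146.3 kips.
Governing: min(460.0, 693.8, 146.3) = 146.3 kips → net-section rupture.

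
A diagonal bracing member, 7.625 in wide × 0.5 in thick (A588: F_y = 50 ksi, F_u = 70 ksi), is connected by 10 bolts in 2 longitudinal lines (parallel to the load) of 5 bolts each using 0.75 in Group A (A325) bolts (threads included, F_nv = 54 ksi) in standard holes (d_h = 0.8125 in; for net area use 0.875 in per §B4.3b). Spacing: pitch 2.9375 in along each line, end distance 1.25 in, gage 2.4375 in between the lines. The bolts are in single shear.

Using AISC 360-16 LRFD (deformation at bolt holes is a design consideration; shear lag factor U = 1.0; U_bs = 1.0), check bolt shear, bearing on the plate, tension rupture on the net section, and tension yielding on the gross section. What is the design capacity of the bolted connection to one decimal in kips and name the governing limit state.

154.2 kips (net-section rupture governs)

Bolt shear: A_b = π(0.75)²/4 = 0.44179 in². φR_n = 0.75 × 54 × 0.44179 × 10 × 1 = 178.9 kips.
Bearing (0.5 in plate, F_u = 70 ksi): end bolts L_c = 1.25 − 0.8125/2 = 0.84375, R_n = min(1.2×0.84375×0.5×70, 2.4×0.75×0.5×70) = 35.438 kips/bolt; interior L_c = 2.9375 − 0.8125 = 2.125, R_n = 63 kips/bolt. φR_n = 0.75 × (2×35.438 + 8×63) = 431.2 kips.
Tension rupture (net): A_n = (7.625 − 2×0.875)×0.5 = 2.9375 in² (U = 1.0, A_e = A_n). φR_n = 0.75 × 70 × 2.9375 = 154.2 kips.
Tension yield (gross): A_g = 7.625×0.5 = 3.8125 in². φR_n = 0.90 × 50 × 3.8125 = 171.6 kips.
Governing: min(178.9, 431.2, 154.2, 171.6) = 154.2 kips → net-section rupture.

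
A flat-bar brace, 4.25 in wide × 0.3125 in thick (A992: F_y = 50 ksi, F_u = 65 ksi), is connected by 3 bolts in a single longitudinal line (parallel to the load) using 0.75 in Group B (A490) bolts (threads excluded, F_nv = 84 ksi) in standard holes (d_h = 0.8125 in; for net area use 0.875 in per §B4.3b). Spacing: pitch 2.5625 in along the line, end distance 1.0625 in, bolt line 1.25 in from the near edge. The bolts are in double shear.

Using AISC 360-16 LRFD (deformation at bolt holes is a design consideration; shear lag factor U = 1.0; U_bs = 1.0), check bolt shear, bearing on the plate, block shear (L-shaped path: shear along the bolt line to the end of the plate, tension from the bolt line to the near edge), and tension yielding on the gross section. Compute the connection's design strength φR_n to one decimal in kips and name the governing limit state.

48.9 kips (block shear governs)

Bolt shear: A_b = π(0.75)²/4 = 0.44179 in². φR_n = 0.75 × 84 × 0.44179 × 3 × 2 = 167.0 kips.
Bearing (0.3125 in plate, F_u = 65 ksi): end bolts L_c = 1.0625 − 0.8125/2 = 0.65625, R_n = min(1.2×0.65625×0.3125×65, 2.4×0.75×0.3125×65) = 15.996 kips/bolt; interior L_c = 2.5625 − 0.8125 = 1.75, R_n = 36.563 kips/bolt. φR_n = 0.75 × (1×15.996 + 2×36.563) = 66.8 kips.
Block shear: shear path 1×[1.0625+2×2.5625] = 1×6.1875 in, A_gv = 1.9336, A_nv = 1×(6.1875 − 2.5×0.875)×0.3125 = 1.25 in²; tension to near edge: (1.25 − 0.5×0.875)×0.3125 = 0.25391 in². R_n = min(0.6×65×1.25, 0.6×50×1.9336) + 1.0×65×0.25391 = min(48.75, 58.008) + 16.504 = 65.254 kips. φR_n = 0.75 × 65.254 = 48.9 kips.
Tension yield (gross): A_g = 4.25×0.3125 = 1.3281 in². φR_n = 0.90 × 50 × 1.3281 = 59.8 kips.
Governing: min(167.0, 66.8, 48.9, 59.8) = 48.9 kips → block shear.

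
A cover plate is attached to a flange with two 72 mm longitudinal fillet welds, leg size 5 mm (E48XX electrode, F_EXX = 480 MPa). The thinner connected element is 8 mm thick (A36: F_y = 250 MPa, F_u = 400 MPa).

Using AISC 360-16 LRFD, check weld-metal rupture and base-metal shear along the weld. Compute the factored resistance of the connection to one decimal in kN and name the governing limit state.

Weld metal: throat = 0.707×5 = 3.535 mm, L = 2×72 = 144 mm. φR_n = 0.75 × 0.6 × 480 × 3.535 × 144 = 110.0 kN.
Base metal shear (8 mm plate): yield φR_n = 1.0×0.6×250×8×144 = 172.8 kN; rupture φR_n = 0.75×0.6×400×8×144 = 207.4 kN; take 172.8 kN (yield).
Governing: min(110.0, 172.8) = 110.0 kN → weld metal.

110.0 kN (weld metal governs)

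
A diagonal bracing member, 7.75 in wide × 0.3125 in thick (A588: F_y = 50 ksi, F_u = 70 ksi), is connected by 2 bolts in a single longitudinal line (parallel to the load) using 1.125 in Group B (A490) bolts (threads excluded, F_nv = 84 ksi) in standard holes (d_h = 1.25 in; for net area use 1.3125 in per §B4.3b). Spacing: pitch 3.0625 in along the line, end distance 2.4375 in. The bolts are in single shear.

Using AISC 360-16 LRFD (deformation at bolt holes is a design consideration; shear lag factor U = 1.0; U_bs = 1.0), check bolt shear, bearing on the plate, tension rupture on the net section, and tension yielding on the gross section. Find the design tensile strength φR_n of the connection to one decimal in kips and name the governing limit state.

71.4 kips (bearing governs)

Bolt shear: A_b = π(1.125)²/4 = 0.99402 in². φR_n = 0.75 × 84 × 0.99402 × 2 × 1 = 125.2 kips.
Bearing (0.3125 in plate, F_u = 70 ksi): end bolts L_c = 2.4375 − 1.25/2 = 1.8125, R_n = min(1.2×1.8125×0.3125×70, 2.4×1.125×0.3125×70) = 47.578 kips/bolt; interior L_c = 3.0625 − 1.25 = 1.8125, R_n = 47.578 kips/bolt. φR_n = 0.75 × (1×47.578 + 1×47.578) = 71.4 kips.
Tension rupture (net): A_n = (7.75 − 1×1.3125)×0.3125 = 2.0117 in² (U = 1.0, A_e = A_n). φR_n = 0.75 × 70 × 2.0117 = 105.6 kips.
Tension yield (gross): A_g = 7.75×0.3125 = 2.4219 in². φR_n = 0.90 × 50 × 2.4219 = 109.0 kips.
Governing: min(125.2, 71.4, 105.6, 109.0) = 71.4 kips → bearing.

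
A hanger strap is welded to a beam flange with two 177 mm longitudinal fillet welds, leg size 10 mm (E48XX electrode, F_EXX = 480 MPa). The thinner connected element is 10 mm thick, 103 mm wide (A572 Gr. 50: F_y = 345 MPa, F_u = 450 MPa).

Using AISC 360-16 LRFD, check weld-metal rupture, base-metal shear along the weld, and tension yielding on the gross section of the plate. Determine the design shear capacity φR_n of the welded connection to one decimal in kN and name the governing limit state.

Weld metal: throat = 0.707×10 = 7.07 mm, L = 2×177 = 354 mm. φR_n = 0.75 × 0.6 × 480 × 7.07 × 354 = 540.6 kN.
Base metal shear (10 mm plate): yield φR_n = 1.0×0.6×345×10×354 = 732.8 kN; rupture φR_n = 0.75×0.6×450×10×354 = 716.9 kN; take 716.9 kN (rupture).
Tension yield (gross): A_g = 103×10 = 1030 mm². φR_n = 0.90 × 345 × 1030 = 319.8 kN.
Governing: min(540.6, 716.9, 319.8) = 319.8 kN → gross-section yield.

319.8 kN (gross-section yield governs)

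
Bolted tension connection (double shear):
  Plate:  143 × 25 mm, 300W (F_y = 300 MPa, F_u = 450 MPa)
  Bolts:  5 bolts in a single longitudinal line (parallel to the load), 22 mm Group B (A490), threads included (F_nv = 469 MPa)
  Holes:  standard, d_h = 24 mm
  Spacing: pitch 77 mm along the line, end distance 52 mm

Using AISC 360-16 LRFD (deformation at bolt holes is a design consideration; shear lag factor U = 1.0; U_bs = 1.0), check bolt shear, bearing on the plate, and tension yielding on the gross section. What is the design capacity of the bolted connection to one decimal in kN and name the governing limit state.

Bolt shear: A_b = π(22)²/4 = 380.13 mm². φR_n = 0.75 × 469 × 380.13 × 5 × 2 = 1337.1 kN.
Bearing (25 mm plate, F_u = 450 MPa): end bolts L_c = 52 − 24/2 = 40, R_n = min(1.2×40×25×450, 2.4×22×25×450) = 540 kN/bolt; interior L_c = 77 − 24 = 53, R_n = 594 kN/bolt. φR_n = 0.75 × (1×540 + 4×594) = 2187.0 kN.
Tension yield (gross): A_g = 143×25 = 3575 mm². φR_n = 0.90 × 300 × 3575 = 965.3 kN.
Governing: min(1337.1, 2187.0, 965.3) = 965.3 kN → gross-section yield.

965.3 kN (gross-section yield governs)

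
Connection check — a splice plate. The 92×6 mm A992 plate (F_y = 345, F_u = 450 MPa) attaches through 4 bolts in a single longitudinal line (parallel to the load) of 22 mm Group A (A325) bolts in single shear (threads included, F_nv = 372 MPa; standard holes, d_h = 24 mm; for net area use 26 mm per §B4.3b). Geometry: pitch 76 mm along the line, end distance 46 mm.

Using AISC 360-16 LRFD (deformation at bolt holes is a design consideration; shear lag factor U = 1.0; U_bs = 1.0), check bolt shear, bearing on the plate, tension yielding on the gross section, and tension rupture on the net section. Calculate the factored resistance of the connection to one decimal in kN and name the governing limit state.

Bolt shear: A_b = π(22)²/4 = 380.13 mm². φR_n = 0.75 × 372 × 380.13 × 4 × 1 = 424.2 kN.
Bearing (6 mm plate, F_u = 450 MPa): end bolts L_c = 46 − 24/2 = 34, R_n = min(1.2×34×6×450, 2.4×22×6×450) = 110.16 kN/bolt; interior L_c = 76 − 24 = 52, R_n = 142.56 kN/bolt. φR_n = 0.75 × (1×110.16 + 3×142.56) = 403.4 kN.
Tension yield (gross): A_g = 92×6 = 552 mm². φR_n = 0.90 × 345 × 552 = 171.4 kN.
Tension rupture (net): A_n = (92 − 1×26)×6 = 396 mm² (U = 1.0, A_e = A_n). φR_n = 0.75 × 450 × 396 = 133.7 kN.
Governing: min(424.2, 403.4, 171.4, 133.7) = 133.7 kN → net-section rupture.

133.7 kN (net-section rupture governs)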